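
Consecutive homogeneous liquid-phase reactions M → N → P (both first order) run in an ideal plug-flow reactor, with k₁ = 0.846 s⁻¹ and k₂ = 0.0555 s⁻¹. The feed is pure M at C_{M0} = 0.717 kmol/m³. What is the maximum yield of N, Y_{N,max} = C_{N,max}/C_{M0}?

Evaluating C_N at τ_opt = ln(k₂/k₁)/(k₂−k₁) gives C_{N,max}/C_{M0} = (k₁/k₂)^[k₂/(k₂−k₁)].
= (0.846/0.0555)^(0.0555/(0.0555−0.846)) = (15.24)^(-0.07021) = 0.8259.

0.826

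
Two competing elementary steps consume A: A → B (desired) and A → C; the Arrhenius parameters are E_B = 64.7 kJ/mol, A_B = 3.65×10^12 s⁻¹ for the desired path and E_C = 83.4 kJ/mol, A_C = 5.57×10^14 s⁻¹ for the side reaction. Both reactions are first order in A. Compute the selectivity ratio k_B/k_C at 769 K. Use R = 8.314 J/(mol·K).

0.122

k_B/k_C = (A_B/A_C)·exp[−(E_B−E_C)/(RT)] = (A_B/A_C)·exp[(E_C−E_B)/(RT)].
(E_C−E_B)/(RT) = (83.4−64.7)×10³/(8.314×769) = 18700/6393 = 2.925.
k_B/k_C = (3.65×10^12/5.57×10^14)·exp(2.925) = 0.006553 × 18.63 = 0.122.
Since E_B < E_C, lowering the temperature improves selectivity toward B.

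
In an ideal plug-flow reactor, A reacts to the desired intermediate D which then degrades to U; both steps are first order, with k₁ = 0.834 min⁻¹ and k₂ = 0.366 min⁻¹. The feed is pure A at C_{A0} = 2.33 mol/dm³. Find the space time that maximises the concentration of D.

1.76 min

Setting dC_D/dτ = 0 gives τ_opt = ln(k₂/k₁)/(k₂−k₁).
= ln(0.366/0.834)/(0.366−0.834) = ln(0.4388)/-0.4680 = -0.8236/-0.4680 = 1.76 min.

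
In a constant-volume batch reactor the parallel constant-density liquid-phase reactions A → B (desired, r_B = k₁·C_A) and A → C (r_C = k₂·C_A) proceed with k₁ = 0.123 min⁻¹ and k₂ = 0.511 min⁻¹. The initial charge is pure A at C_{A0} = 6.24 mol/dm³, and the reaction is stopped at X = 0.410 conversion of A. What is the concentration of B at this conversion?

0.496 mol/dm³

C_A = C_{A0}(1−X) = 3.682 mol/dm³.
Both paths are first order in A, so the instantaneous fraction to B is constant: dC_B/d(−C_A) = k₁/(k₁+k₂) = 0.1940.
C_B = 0.1940·(C_{A0}−C_A) = 0.1940×2.558 = 0.496 mol/dm³.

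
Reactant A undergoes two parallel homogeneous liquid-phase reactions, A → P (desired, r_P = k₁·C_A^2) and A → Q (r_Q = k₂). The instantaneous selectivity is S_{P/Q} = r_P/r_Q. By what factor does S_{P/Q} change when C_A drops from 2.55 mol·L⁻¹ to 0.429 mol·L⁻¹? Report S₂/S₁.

S_{P/Q} = (k₁/k₂)·C_A^2, so S₂/S₁ = (C_{A,2}/C_{A,1})^2.
= (0.429/2.55)^2 = (0.1682)^2 = 0.0283.

0.0283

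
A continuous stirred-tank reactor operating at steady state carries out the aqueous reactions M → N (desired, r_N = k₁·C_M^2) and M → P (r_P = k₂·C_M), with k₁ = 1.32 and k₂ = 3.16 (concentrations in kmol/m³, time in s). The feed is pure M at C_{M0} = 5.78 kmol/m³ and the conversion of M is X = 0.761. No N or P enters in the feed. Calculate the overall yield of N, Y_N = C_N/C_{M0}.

0.278

Exit C_M = C_{M0}(1−X) = 5.78×0.239 = 1.381 kmol/m³.
Rates in a CSTR are evaluated at the outlet concentration: r_N = 1.32×1.381^2 = 2.519, r_P = 3.16×1.381 = 4.365.
Fraction of consumed M going to N: r_N/(r_N+r_P) = 0.3659.
C_N = 0.3659·C_{M0}·X = 0.3659×5.78×0.761 = 1.61 kmol/m³; Y_N = C_N/C_{M0} = 0.278.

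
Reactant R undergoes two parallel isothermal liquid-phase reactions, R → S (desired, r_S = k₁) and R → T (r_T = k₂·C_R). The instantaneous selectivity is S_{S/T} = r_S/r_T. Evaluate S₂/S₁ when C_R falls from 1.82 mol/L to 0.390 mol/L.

S_{S/T} = (k₁/k₂)·C_R⁻¹, so S₂/S₁ = (C_{R,2}/C_{R,1})⁻¹.
= 1.82/0.390 = 4.67.

4.67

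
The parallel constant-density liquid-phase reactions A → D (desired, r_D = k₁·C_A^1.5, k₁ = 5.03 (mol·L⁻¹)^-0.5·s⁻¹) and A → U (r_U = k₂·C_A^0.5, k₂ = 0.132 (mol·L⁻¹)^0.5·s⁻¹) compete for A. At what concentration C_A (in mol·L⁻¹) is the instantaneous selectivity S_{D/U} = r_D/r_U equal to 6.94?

0.182 mol·L⁻¹

S_{D/U} = (k₁/k₂)·C_A ⇒ C_A = S·k₂/k₁.
= 6.94×0.132/5.03 = 0.182 mol·L⁻¹.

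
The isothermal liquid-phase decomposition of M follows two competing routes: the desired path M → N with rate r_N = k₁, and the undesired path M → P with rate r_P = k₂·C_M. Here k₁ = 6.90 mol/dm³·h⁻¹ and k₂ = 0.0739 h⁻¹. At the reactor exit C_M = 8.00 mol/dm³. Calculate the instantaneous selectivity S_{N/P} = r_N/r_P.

S_{N/P} = r_N/r_P = (k₁)/(k₂·C_M) = (k₁/k₂)·C_M⁻¹.
= (6.90) / (0.0739×8.000) = 6.900/0.5912 = 11.7.
The undesired path is higher order in M, so low C_M (CSTR or dilute feed) favours N.

11.7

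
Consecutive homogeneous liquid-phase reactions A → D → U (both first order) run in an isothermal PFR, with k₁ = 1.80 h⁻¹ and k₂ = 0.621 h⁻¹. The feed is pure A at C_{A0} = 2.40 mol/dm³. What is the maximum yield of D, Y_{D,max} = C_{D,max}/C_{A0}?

0.571

At the optimum, C_{D,max}/C_{A0} = (k₁/k₂)^[k₂/(k₂−k₁)].
= (1.80/0.621)^(0.621/(0.621−1.80)) = (2.899)^(-0.5267) = 0.5709.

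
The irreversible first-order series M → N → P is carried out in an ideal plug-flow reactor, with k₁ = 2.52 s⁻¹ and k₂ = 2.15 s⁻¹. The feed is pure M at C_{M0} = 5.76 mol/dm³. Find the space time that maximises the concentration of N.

For first-order series the maximum of C_N occurs at τ_opt = ln(k₂/k₁)/(k₂−k₁).
= ln(2.15/2.52)/(2.15−2.52) = ln(0.8532)/-0.3700 = -0.1588/-0.3700 = 0.429 s.

0.429 s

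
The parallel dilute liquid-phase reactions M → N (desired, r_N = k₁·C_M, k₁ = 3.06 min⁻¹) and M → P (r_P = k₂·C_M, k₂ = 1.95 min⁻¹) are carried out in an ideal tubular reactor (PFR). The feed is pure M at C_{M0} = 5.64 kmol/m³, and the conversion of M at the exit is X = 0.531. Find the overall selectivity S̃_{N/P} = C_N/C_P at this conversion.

1.57

C_M = C_{M0}(1−X) = 2.645 kmol/m³.
Both paths are first order in M, so the instantaneous fraction to N is constant: dC_N/d(−C_M) = k₁/(k₁+k₂) = 0.6108.
C_N = 0.6108·(C_{M0}−C_M) = 0.6108×2.995 = 1.83 kmol/m³.
C_P = (C_{M0}−C_M)−C_N = 1.166 kmol/m³; S̃_{N/P} = 1.829/1.166 = 1.57.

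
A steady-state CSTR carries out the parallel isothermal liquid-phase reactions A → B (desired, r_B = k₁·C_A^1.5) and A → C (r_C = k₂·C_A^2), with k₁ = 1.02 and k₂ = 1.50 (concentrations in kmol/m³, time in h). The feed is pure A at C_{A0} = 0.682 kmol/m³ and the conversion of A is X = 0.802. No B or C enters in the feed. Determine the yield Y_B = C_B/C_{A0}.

0.521

Exit C_A = C_{A0}(1−X) = 0.682×0.198 = 0.1350 kmol/m³.
In a CSTR the entire volume is at exit conditions, so r_B = 1.02×0.1350^1.5 = 0.05061 and r_C = 1.50×0.1350^2 = 0.02735.
Fraction of consumed A going to B: r_B/(r_B+r_C) = 0.6492.
C_B = 0.6492·C_{A0}·X = 0.6492×0.682×0.802 = 0.355 kmol/m³; Y_B = C_B/C_{A0} = 0.521.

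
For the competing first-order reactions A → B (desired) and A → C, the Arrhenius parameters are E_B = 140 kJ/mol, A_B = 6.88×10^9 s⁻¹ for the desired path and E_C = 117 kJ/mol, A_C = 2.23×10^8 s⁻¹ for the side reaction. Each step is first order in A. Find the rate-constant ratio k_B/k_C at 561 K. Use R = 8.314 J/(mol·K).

Since both paths have the same order in A, the concentration cancels and S_{B/C} = k_B/k_C = (A_B/A_C)·exp[(E_C−E_B)/(RT)].
(E_C−E_B)/(RT) = (117−140)×10³/(8.314×561) = -23000/4664 = -4.931.
k_B/k_C = (6.88×10^9/2.23×10^8)·exp(-4.931) = 30.85 × 0.007218 = 0.223.

0.223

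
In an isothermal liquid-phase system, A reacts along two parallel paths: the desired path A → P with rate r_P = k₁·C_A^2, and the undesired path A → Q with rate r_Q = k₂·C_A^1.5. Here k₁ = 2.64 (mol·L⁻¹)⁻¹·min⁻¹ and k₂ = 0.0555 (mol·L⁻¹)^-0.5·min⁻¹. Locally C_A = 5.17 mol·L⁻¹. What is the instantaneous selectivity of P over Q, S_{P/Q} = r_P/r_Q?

S_{P/Q} = r_P/r_Q = (k₁·C_A^2)/(k₂·C_A^1.5) = (k₁/k₂)·C_A^0.5.
= (2.64×5.170^2) / (0.0555×5.170^1.5) = 70.56/0.6524 = 108.

108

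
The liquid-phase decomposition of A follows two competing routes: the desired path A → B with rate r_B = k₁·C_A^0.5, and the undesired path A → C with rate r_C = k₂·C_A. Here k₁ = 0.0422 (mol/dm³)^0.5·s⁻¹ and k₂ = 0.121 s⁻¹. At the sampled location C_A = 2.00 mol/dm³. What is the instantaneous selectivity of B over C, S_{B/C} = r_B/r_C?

0.247

S_{B/C} = r_B/r_C = (k₁·C_A^0.5)/(k₂·C_A) = (k₁/k₂)·C_A^-0.5.
= (0.0422×2.000^0.5) / (0.121×2.000) = 0.05968/0.2420 = 0.247.
The undesired path is higher order in A, so low C_A (CSTR or dilute feed) favours B.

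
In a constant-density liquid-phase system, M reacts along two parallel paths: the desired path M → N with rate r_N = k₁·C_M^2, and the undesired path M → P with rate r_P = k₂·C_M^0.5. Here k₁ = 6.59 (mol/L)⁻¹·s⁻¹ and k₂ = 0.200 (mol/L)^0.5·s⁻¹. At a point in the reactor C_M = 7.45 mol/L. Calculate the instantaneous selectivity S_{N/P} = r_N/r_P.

S_{N/P} = r_N/r_P = (k₁·C_M^2)/(k₂·C_M^0.5) = (k₁/k₂)·C_M^1.5.
= (6.59×7.450^2) / (0.200×7.450^0.5) = 365.8/0.5459 = 670.

670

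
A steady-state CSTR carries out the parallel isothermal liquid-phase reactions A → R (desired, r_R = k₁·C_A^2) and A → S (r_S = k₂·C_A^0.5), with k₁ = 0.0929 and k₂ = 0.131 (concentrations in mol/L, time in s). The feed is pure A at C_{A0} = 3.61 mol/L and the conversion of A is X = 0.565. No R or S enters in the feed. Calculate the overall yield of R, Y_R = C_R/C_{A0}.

Exit C_A = C_{A0}(1−X) = 3.61×0.435 = 1.570 mol/L.
A CSTR operates uniformly at the exit composition, giving r_R = 0.2291 and r_S = 0.1642 (each k·C_A^n at C_A = 1.570).
Fraction of consumed A going to R: r_R/(r_R+r_S) = 0.5826.
C_R = 0.5826·C_{A0}·X = 0.5826×3.61×0.565 = 1.19 mol/L; Y_R = C_R/C_{A0} = 0.329.

0.329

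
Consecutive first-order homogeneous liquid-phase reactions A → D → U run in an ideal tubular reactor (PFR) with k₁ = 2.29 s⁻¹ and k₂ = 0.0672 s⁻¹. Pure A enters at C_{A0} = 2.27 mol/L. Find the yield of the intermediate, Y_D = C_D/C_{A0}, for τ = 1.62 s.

0.899

For first-order series with pure A initially, C_D(τ) = k₁C_{A0}/(k₂−k₁)·(e^(−k₁τ) − e^(−k₂τ)).
e^(−k₁τ) = e^(−2.29×1.62) = e^(−3.710) = 0.02448; e^(−k₂τ) = e^(−0.1089) = 0.8969.
C_D = 2.29×2.27/(0.0672−2.29) × (0.02448−0.8969) = (-2.339)×(-0.8724) = 2.040 mol/L.
Y_D = C_D/C_{A0} = 2.040/2.27 = 0.899.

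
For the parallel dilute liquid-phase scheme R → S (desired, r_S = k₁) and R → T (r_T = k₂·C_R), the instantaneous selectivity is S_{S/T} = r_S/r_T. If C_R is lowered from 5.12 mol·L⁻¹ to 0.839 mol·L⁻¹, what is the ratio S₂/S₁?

6.10

S_{S/T} = (k₁/k₂)·C_R⁻¹, so S₂/S₁ = (C_{R,2}/C_{R,1})⁻¹.
= 5.12/0.839 = 6.10.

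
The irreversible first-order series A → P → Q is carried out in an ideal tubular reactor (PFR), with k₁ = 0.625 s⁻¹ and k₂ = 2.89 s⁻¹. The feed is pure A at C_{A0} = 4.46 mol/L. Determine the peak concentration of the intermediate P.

Evaluating C_P at τ_opt = ln(k₂/k₁)/(k₂−k₁) gives C_{P,max}/C_{A0} = (k₁/k₂)^[k₂/(k₂−k₁)].
= (0.625/2.89)^(2.89/(2.89−0.625)) = (0.2163)^(1.276) = 0.1417.
C_{P,max} = 0.1417×4.46 = 0.632 mol/L.

0.632 mol/L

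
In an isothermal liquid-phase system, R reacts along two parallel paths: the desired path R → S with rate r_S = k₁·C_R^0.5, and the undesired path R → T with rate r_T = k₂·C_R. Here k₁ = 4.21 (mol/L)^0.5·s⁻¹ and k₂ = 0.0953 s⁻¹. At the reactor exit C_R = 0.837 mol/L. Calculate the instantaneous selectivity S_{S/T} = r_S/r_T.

S_{S/T} = r_S/r_T = (k₁·C_R^0.5)/(k₂·C_R) = (k₁/k₂)·C_R^-0.5.
= (4.21×0.8370^0.5) / (0.0953×0.8370) = 3.852/0.07977 = 48.3.

48.3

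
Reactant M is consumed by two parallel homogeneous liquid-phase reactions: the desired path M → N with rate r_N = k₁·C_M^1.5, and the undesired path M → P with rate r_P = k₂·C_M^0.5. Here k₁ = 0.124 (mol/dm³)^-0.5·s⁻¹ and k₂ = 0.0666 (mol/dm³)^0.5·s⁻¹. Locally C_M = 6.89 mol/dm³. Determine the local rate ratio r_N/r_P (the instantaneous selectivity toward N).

12.8

S_{N/P} = r_N/r_P = (k₁·C_M^1.5)/(k₂·C_M^0.5) = (k₁/k₂)·C_M.
= (0.124×6.890^1.5) / (0.0666×6.890^0.5) = 2.243/0.1748 = 12.8.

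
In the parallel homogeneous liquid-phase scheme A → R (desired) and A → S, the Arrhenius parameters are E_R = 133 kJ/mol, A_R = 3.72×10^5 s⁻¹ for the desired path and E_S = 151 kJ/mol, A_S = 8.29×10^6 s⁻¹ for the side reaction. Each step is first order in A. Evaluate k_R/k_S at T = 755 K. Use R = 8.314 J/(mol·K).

With equal orders, S_{R/S} = k_R/k_S = (A_R/A_S)·exp[(E_S−E_R)/(RT)].
(E_S−E_R)/(RT) = (151−133)×10³/(8.314×755) = 18000/6277 = 2.868.
k_R/k_S = (3.72×10^5/8.29×10^6)·exp(2.868) = 0.04487 × 17.59 = 0.790.

0.790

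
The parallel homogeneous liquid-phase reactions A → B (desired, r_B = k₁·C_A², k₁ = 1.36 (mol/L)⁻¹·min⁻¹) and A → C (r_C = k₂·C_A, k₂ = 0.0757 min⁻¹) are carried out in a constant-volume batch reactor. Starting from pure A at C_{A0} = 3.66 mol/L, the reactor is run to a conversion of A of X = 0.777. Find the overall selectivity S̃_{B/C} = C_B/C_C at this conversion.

34.2

C_A = C_{A0}(1−X) = 0.8162 mol/L.
Along a PFR/batch, dC_C/dC_A = −r_C/(r_B+r_C) = −k₂/(k₂+k₁·C_A).
Integrating from C_{A0} to C_A: C_C = (0.0757/1.36)·ln[(0.0757+1.36·3.66)/(0.0757+1.36·0.816)] = 0.05566·ln(5.053/1.186) = 0.08069 mol/L.
Then C_B = (C_{A0}−C_A) − C_C = 2.844 − 0.08069 = 2.763 mol/L.
S̃_{B/C} = C_B/C_C = 2.763/0.08069 = 34.2.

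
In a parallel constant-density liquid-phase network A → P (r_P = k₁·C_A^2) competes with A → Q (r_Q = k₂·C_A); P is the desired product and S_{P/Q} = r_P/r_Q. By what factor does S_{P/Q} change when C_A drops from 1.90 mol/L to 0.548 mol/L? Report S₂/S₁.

0.288

S_{P/Q} = (k₁/k₂)·C_A, so S₂/S₁ = (C_{A,2}/C_{A,1}).
= 0.548/1.90 = 0.288.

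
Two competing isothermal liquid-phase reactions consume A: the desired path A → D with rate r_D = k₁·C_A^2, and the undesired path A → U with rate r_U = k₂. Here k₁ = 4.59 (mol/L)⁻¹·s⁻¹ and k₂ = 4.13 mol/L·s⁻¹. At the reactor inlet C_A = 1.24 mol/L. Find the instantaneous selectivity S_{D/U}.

1.71

S_{D/U} = r_D/r_U = (k₁·C_A^2)/(k₂) = (k₁/k₂)·C_A^2.
= (4.59×1.240^2) / (4.13) = 7.058/4.130 = 1.71.
Since the desired path is higher order in A, keeping C_A high (PFR or concentrated feed) favours D.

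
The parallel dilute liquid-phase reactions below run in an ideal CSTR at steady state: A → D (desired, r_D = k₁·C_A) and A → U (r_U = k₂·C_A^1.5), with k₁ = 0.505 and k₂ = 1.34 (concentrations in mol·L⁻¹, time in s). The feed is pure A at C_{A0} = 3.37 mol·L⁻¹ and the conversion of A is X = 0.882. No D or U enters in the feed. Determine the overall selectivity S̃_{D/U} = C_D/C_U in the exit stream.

Exit C_A = C_{A0}(1−X) = 3.37×0.118 = 0.3977 mol·L⁻¹.
In a CSTR the entire volume is at exit conditions, so r_D = 0.505×0.3977 = 0.2008 and r_U = 1.34×0.3977^1.5 = 0.3360.
Overall selectivity = C_D/C_U = r_Dτ/(r_Uτ) = r_D/r_U = 0.598.

0.598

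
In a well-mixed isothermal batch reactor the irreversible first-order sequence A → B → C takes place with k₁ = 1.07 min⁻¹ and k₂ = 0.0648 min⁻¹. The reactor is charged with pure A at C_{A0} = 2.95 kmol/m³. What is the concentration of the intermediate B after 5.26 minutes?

The intermediate concentration in a first-order A→B→C sequence is C_B = k₁C_{A0}(e^(−k₁t) − e^(−k₂t))/(k₂−k₁).
e^(−k₁t) = e^(−1.07×5.26) = e^(−5.628) = 0.003595; e^(−k₂t) = e^(−0.3408) = 0.7112.
C_B = 1.07×2.95/(0.0648−1.07) × (0.003595−0.7112) = (-3.140)×(-0.7076) = 2.222 kmol/m³.

2.22 kmol/m³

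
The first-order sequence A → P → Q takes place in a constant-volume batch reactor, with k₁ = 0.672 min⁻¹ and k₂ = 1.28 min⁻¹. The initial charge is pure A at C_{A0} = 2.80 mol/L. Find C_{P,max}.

0.721 mol/L

Evaluating C_P at t_opt = ln(k₂/k₁)/(k₂−k₁) gives C_{P,max}/C_{A0} = (k₁/k₂)^[k₂/(k₂−k₁)].
= (0.672/1.28)^(1.28/(1.28−0.672)) = (0.5250)^(2.105) = 0.2576.
C_{P,max} = 0.2576×2.80 = 0.721 mol/L.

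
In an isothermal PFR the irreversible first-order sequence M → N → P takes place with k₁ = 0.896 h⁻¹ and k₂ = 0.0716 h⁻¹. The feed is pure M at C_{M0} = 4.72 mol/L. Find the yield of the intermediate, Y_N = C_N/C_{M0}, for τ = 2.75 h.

0.800

The intermediate concentration in a first-order A→B→C sequence is C_N = k₁C_{M0}(e^(−k₁τ) − e^(−k₂τ))/(k₂−k₁).
e^(−k₁τ) = e^(−0.896×2.75) = e^(−2.464) = 0.08509; e^(−k₂τ) = e^(−0.1969) = 0.8213.
C_N = 0.896×4.72/(0.0716−0.896) × (0.08509−0.8213) = (-5.130)×(-0.7362) = 3.777 mol/L.
Y_N = C_N/C_{M0} = 3.777/4.72 = 0.800.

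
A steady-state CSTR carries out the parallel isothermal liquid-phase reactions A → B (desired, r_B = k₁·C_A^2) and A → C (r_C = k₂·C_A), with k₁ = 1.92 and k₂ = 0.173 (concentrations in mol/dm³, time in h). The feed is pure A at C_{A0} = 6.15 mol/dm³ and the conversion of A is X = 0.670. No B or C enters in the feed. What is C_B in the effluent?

Exit C_A = C_{A0}(1−X) = 6.15×0.330 = 2.030 mol/dm³.
In a CSTR the entire volume is at exit conditions, so r_B = 1.92×2.030^2 = 7.908 and r_C = 0.173×2.030 = 0.3511.
Fraction of consumed A going to B: r_B/(r_B+r_C) = 0.9575.
C_B = 0.9575·C_{A0}·X = 0.9575×6.15×0.670 = 3.95 mol/dm³.

3.95 mol/dm³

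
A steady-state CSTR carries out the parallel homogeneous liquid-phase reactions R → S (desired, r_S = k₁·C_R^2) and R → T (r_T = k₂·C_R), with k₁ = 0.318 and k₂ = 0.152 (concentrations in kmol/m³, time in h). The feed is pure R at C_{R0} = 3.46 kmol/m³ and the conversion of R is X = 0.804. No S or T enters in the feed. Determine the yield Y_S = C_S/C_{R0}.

0.472

Exit C_R = C_{R0}(1−X) = 3.46×0.196 = 0.6782 kmol/m³.
Rates in a CSTR are evaluated at the outlet concentration: r_S = 0.318×0.6782^2 = 0.1462, r_T = 0.152×0.6782 = 0.1031.
Fraction of consumed R going to S: r_S/(r_S+r_T) = 0.5866.
C_S = 0.5866·C_{R0}·X = 0.5866×3.46×0.804 = 1.63 kmol/m³; Y_S = C_S/C_{R0} = 0.472.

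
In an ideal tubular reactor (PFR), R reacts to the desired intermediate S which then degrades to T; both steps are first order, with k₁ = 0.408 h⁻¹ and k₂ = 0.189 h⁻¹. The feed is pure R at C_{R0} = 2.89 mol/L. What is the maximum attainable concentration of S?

Evaluating C_S at τ_opt = ln(k₂/k₁)/(k₂−k₁) gives C_{S,max}/C_{R0} = (k₁/k₂)^[k₂/(k₂−k₁)].
= (0.408/0.189)^(0.189/(0.189−0.408)) = (2.159)^(-0.8630) = 0.5147.
C_{S,max} = 0.5147×2.89 = 1.49 mol/L.

1.49 mol/L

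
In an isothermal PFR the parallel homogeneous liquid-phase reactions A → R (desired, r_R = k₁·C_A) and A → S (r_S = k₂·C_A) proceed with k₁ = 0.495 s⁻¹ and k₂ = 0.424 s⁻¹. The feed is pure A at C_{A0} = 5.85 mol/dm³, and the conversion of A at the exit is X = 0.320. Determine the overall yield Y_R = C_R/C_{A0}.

0.172

C_A = C_{A0}(1−X) = 3.978 mol/dm³.
Both paths are first order in A, so the instantaneous fraction to R is constant: dC_R/d(−C_A) = k₁/(k₁+k₂) = 0.5386.
C_R = 0.5386·(C_{A0}−C_A) = 0.5386×1.872 = 1.01 mol/dm³.
Y_R = C_R/C_{A0} = 1.008/5.85 = 0.172.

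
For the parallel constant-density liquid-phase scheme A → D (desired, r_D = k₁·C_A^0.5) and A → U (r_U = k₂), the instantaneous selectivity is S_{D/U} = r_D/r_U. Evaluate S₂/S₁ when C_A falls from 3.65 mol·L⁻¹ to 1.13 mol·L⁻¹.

S_{D/U} = (k₁/k₂)·C_A^0.5, so S₂/S₁ = (C_{A,2}/C_{A,1})^0.5.
= (1.13/3.65)^0.5 = (0.3096)^0.5 = 0.556.

0.556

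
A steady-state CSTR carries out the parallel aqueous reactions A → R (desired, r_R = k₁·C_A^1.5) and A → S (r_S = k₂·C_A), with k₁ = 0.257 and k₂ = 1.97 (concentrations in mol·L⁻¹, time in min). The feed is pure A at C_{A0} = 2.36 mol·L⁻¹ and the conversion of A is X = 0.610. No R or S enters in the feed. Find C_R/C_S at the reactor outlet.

0.125

Exit C_A = C_{A0}(1−X) = 2.36×0.390 = 0.9204 mol·L⁻¹.
In a CSTR the entire volume is at exit conditions, so r_R = 0.257×0.9204^1.5 = 0.2269 and r_S = 1.97×0.9204 = 1.813.
Overall selectivity = C_R/C_S = r_Rτ/(r_Sτ) = r_R/r_S = 0.125.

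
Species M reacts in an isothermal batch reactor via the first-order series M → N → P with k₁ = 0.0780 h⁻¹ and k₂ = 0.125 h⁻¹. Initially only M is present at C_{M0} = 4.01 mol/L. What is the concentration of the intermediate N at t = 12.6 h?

For first-order series with pure M initially, C_N(t) = k₁C_{M0}/(k₂−k₁)·(e^(−k₁t) − e^(−k₂t)).
e^(−k₁t) = e^(−0.0780×12.6) = e^(−0.9828) = 0.3743; e^(−k₂t) = e^(−1.575) = 0.2070.
C_N = 0.0780×4.01/(0.125−0.0780) × (0.3743−0.2070) = 6.655×0.1673 = 1.113 mol/L.

1.11 mol/L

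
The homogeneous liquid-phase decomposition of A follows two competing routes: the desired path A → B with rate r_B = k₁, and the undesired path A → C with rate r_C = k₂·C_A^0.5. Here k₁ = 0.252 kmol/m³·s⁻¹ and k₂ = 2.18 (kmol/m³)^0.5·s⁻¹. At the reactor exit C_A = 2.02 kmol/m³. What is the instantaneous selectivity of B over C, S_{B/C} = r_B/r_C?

0.0813

S_{B/C} = r_B/r_C = (k₁)/(k₂·C_A^0.5) = (k₁/k₂)·C_A^-0.5.
= (0.252) / (2.18×2.020^0.5) = 0.2520/3.098 = 0.0813.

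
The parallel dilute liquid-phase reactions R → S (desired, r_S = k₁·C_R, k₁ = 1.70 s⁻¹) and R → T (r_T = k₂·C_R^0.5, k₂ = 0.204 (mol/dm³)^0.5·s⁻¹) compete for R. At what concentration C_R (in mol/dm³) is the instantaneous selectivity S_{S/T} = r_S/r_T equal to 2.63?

S_{S/T} = (k₁/k₂)·C_R^0.5 ⇒ C_R = (S·k₂/k₁)^(2).
= (2.63×0.204/1.70)^(2) = (0.3156)^(2) = 0.0996 mol/dm³.

0.0996 mol/dm³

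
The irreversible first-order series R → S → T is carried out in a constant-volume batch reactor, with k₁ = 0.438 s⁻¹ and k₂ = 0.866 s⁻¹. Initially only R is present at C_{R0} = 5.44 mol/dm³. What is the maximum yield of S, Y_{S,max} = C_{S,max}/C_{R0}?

0.252

Evaluating C_S at t_opt = ln(k₂/k₁)/(k₂−k₁) gives C_{S,max}/C_{R0} = (k₁/k₂)^[k₂/(k₂−k₁)].
= (0.438/0.866)^(0.866/(0.866−0.438)) = (0.5058)^(2.023) = 0.2518.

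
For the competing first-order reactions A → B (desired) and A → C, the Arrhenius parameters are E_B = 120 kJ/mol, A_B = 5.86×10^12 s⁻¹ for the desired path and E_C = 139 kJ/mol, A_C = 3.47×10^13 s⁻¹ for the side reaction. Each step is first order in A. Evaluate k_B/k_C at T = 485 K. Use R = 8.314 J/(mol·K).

18.8

Since both paths have the same order in A, the concentration cancels and S_{B/C} = k_B/k_C = (A_B/A_C)·exp[(E_C−E_B)/(RT)].
(E_C−E_B)/(RT) = (139−120)×10³/(8.314×485) = 19000/4032 = 4.712.
k_B/k_C = (5.86×10^12/3.47×10^13)·exp(4.712) = 0.1689 × 111.3 = 18.8.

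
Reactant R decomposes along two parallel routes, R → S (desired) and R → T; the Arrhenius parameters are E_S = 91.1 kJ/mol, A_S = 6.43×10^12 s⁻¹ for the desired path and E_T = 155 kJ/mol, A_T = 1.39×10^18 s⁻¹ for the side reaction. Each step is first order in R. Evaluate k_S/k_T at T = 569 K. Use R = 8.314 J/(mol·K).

3.40

With equal orders, S_{S/T} = k_S/k_T = (A_S/A_T)·exp[(E_T−E_S)/(RT)].
(E_T−E_S)/(RT) = (155−91.1)×10³/(8.314×569) = 63900/4731 = 13.51.
k_S/k_T = (6.43×10^12/1.39×10^18)·exp(13.51) = 4.626×10^-6 × 7.350×10^5 = 3.40.
Since E_S < E_T, lowering the temperature improves selectivity toward S.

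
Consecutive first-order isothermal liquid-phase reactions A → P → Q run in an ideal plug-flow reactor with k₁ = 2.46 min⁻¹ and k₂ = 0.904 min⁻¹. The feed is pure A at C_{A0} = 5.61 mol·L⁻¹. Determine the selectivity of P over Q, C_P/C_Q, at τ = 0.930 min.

Solving the coupled first-order balances gives C_P(τ) = [k₁/(k₂−k₁)]·C_{A0}·(e^(−k₁τ) − e^(−k₂τ)).
e^(−k₁τ) = e^(−2.46×0.930) = e^(−2.288) = 0.1015; e^(−k₂τ) = e^(−0.8407) = 0.4314.
C_P = 2.46×5.61/(0.904−2.46) × (0.1015−0.4314) = (-8.869)×(-0.3299) = 2.926 mol·L⁻¹.
C_A = C_{A0}e^(−k₁τ) = 0.5694 mol·L⁻¹, so C_Q = C_{A0}−C_A−C_P = 2.115 mol·L⁻¹; C_P/C_Q = 1.38.

1.38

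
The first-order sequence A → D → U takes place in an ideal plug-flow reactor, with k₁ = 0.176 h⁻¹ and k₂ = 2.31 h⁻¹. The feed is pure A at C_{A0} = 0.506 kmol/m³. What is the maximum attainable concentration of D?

0.0312 kmol/m³

Evaluating C_D at τ_opt = ln(k₂/k₁)/(k₂−k₁) gives C_{D,max}/C_{A0} = (k₁/k₂)^[k₂/(k₂−k₁)].
= (0.176/2.31)^(2.31/(2.31−0.176)) = (0.07619)^(1.082) = 0.06161.
C_{D,max} = 0.06161×0.506 = 0.0312 kmol/m³.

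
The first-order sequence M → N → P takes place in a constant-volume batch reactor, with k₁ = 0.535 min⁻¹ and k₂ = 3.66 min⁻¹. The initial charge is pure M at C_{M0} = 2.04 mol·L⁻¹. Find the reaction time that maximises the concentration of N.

Setting dC_N/dt = 0 gives t_opt = ln(k₂/k₁)/(k₂−k₁).
= ln(3.66/0.535)/(3.66−0.535) = ln(6.841)/3.125 = 1.923/3.125 = 0.615 min.

0.615 min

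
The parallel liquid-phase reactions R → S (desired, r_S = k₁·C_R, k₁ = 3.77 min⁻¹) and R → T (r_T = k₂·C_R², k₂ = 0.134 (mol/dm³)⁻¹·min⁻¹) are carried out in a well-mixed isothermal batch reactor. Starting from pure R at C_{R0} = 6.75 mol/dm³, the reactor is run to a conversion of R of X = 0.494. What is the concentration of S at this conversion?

2.83 mol/dm³

C_R = C_{R0}(1−X) = 3.416 mol/dm³.
Along a PFR/batch, dC_S/dC_R = −r_S/(r_S+r_T) = −k₁/(k₁+k₂·C_R).
Integrating from C_{R0} to C_R: C_S = (3.77/0.134)·ln[(3.77+0.134·6.75)/(3.77+0.134·3.42)] = 28.13·ln(4.675/4.228) = 2.827 mol/dm³.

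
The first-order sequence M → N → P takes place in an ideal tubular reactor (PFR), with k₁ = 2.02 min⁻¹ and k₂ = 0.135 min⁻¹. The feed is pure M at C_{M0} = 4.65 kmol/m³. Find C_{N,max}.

3.83 kmol/m³

Evaluating C_N at τ_opt = ln(k₂/k₁)/(k₂−k₁) gives C_{N,max}/C_{M0} = (k₁/k₂)^[k₂/(k₂−k₁)].
= (2.02/0.135)^(0.135/(0.135−2.02)) = (14.96)^(-0.07162) = 0.8238.
C_{N,max} = 0.8238×4.65 = 3.83 kmol/m³.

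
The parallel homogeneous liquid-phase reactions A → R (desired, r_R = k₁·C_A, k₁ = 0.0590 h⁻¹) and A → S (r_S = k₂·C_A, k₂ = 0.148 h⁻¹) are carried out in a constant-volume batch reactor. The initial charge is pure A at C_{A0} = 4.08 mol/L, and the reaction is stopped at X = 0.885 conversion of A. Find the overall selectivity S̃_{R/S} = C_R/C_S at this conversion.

0.399

C_A = C_{A0}(1−X) = 0.4692 mol/L.
Both paths are first order in A, so the instantaneous fraction to R is constant: dC_R/d(−C_A) = k₁/(k₁+k₂) = 0.2850.
C_R = 0.2850·(C_{A0}−C_A) = 0.2850×3.611 = 1.03 mol/L.
C_S = (C_{A0}−C_A)−C_R = 2.582 mol/L; S̃_{R/S} = 1.029/2.582 = 0.399.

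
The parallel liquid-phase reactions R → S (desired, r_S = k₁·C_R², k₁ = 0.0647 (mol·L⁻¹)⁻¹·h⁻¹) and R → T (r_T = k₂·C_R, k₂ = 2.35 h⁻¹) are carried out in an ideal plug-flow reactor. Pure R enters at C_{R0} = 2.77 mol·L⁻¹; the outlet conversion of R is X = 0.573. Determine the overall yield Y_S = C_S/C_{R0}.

0.0295

C_R = C_{R0}(1−X) = 1.183 mol·L⁻¹.
Along a PFR/batch, dC_T/dC_R = −r_T/(r_S+r_T) = −k₂/(k₂+k₁·C_R).
Integrating from C_{R0} to C_R: C_T = (2.35/0.0647)·ln[(2.35+0.0647·2.77)/(2.35+0.0647·1.18)] = 36.32·ln(2.529/2.427) = 1.506 mol·L⁻¹.
Then C_S = (C_{R0}−C_R) − C_T = 1.587 − 1.506 = 0.08169 mol·L⁻¹.
Y_S = C_S/C_{R0} = 0.08169/2.77 = 0.0295.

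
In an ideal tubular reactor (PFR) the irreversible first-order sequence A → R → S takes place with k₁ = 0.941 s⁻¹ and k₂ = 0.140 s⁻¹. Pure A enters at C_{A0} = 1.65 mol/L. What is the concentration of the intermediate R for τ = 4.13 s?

For first-order series with pure A initially, C_R(τ) = k₁C_{A0}/(k₂−k₁)·(e^(−k₁τ) − e^(−k₂τ)).
e^(−k₁τ) = e^(−0.941×4.13) = e^(−3.886) = 0.02052; e^(−k₂τ) = e^(−0.5782) = 0.5609.
C_R = 0.941×1.65/(0.140−0.941) × (0.02052−0.5609) = (-1.938)×(-0.5404) = 1.047 mol/L.

1.05 mol/L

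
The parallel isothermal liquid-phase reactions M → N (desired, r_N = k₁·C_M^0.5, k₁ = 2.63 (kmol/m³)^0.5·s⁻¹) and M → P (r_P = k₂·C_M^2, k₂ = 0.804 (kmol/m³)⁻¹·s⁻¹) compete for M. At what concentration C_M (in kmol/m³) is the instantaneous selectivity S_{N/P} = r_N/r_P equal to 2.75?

S_{N/P} = (k₁/k₂)·C_M^-1.5 ⇒ C_M = (S·k₂/k₁)^(1/(-1.5)).
= (2.75×0.804/2.63)^(-0.6667) = (0.8407)^(-0.6667) = 1.12 kmol/m³.

1.12 kmol/m³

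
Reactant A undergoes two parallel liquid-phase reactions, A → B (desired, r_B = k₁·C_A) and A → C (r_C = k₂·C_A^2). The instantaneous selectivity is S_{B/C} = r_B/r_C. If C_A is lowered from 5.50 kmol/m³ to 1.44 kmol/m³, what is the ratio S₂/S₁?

S_{B/C} = (k₁/k₂)·C_A⁻¹, so S₂/S₁ = (C_{A,2}/C_{A,1})⁻¹.
= 5.50/1.44 = 3.82.

3.82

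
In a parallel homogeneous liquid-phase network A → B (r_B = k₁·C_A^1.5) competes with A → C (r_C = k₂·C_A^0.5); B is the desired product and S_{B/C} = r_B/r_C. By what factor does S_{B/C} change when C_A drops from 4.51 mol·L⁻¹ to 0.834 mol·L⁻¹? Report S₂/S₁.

S_{B/C} = (k₁/k₂)·C_A, so S₂/S₁ = (C_{A,2}/C_{A,1}).
= 0.834/4.51 = 0.185.

0.185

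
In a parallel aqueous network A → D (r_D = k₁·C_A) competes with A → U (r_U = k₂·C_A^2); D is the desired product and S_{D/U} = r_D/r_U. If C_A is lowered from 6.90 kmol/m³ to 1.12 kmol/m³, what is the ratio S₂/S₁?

S_{D/U} = (k₁/k₂)·C_A⁻¹, so S₂/S₁ = (C_{A,2}/C_{A,1})⁻¹.
= 6.90/1.12 = 6.16.
Selectivity toward D rises as C_A falls — low-concentration operation is favoured.

6.16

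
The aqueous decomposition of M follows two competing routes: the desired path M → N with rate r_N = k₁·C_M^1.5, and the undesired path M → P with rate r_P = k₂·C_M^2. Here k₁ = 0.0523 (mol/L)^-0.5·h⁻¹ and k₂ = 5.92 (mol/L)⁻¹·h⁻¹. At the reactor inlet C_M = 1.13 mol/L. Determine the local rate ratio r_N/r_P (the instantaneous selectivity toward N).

0.00831

S_{N/P} = r_N/r_P = (k₁·C_M^1.5)/(k₂·C_M^2) = (k₁/k₂)·C_M^-0.5.
= (0.0523×1.130^1.5) / (5.92×1.130^2) = 0.06282/7.559 = 0.00831.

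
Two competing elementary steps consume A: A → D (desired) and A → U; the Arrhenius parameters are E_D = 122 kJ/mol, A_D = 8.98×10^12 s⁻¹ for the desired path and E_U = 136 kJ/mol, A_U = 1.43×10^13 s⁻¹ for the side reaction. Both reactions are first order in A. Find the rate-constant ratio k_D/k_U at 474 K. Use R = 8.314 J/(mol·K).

k_D/k_U = (A_D/A_U)·exp[−(E_D−E_U)/(RT)] = (A_D/A_U)·exp[(E_U−E_D)/(RT)].
(E_U−E_D)/(RT) = (136−122)×10³/(8.314×474) = 14000/3941 = 3.553.
k_D/k_U = (8.98×10^12/1.43×10^13)·exp(3.553) = 0.6280 × 34.90 = 21.9.
Since E_D < E_U, lowering the temperature improves selectivity toward D.

21.9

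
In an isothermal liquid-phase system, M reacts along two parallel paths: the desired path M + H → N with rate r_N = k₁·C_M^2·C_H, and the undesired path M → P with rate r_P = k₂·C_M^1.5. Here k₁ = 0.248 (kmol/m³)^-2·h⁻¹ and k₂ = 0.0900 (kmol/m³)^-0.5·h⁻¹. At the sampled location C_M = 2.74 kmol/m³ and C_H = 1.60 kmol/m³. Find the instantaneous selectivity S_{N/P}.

7.30

S_{N/P} = r_N/r_P = (k₁·C_M^2·C_H)/(k₂·C_M^1.5) = (k₁/k₂)·C_M^0.5·C_H.
= (0.248×2.740^2×1.600) / (0.0900×2.740^1.5) = 2.979/0.4082 = 7.30.
Since the desired path is higher order in M, keeping C_M high (PFR or concentrated feed) favours N.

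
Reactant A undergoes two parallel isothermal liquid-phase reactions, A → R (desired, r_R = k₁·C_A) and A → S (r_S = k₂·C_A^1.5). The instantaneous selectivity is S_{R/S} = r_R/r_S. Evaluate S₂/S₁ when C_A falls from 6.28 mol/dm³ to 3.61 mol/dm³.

1.32

S_{R/S} = (k₁/k₂)·C_A^-0.5, so S₂/S₁ = (C_{A,2}/C_{A,1})^-0.5.
= (3.61/6.28)^(-0.5) = (0.5748)^(-0.5) = 1.32.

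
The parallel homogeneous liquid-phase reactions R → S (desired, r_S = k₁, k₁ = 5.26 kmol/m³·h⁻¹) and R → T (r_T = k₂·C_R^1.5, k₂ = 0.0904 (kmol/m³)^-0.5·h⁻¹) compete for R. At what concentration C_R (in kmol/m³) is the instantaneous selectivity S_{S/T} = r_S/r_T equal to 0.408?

S_{S/T} = (k₁/k₂)·C_R^-1.5 ⇒ C_R = (S·k₂/k₁)^(1/(-1.5)).
= (0.408×0.0904/5.26)^(-0.6667) = (0.007012)^(-0.6667) = 27.3 kmol/m³.

27.3 kmol/m³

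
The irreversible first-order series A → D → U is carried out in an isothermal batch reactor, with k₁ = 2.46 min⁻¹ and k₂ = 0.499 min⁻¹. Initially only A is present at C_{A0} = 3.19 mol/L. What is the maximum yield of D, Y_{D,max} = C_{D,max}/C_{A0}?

0.666

At the optimum, C_{D,max}/C_{A0} = (k₁/k₂)^[k₂/(k₂−k₁)].
= (2.46/0.499)^(0.499/(0.499−2.46)) = (4.930)^(-0.2545) = 0.6663.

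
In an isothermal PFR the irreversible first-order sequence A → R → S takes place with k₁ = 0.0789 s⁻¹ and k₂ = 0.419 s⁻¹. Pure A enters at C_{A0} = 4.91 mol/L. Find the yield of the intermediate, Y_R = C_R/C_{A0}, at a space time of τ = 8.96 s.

For first-order series with pure A initially, C_R(τ) = k₁C_{A0}/(k₂−k₁)·(e^(−k₁τ) − e^(−k₂τ)).
e^(−k₁τ) = e^(−0.0789×8.96) = e^(−0.7069) = 0.4931; e^(−k₂τ) = e^(−3.754) = 0.02342.
C_R = 0.0789×4.91/(0.419−0.0789) × (0.4931−0.02342) = 1.139×0.4697 = 0.5351 mol/L.
Y_R = C_R/C_{A0} = 0.5351/4.91 = 0.109.

0.109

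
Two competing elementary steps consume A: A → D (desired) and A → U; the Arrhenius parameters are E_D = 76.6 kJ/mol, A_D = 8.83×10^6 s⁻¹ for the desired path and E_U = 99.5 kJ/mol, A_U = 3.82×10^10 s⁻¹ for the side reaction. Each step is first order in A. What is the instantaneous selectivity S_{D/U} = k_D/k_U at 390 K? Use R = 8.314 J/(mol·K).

0.270

Since both paths have the same order in A, the concentration cancels and S_{D/U} = k_D/k_U = (A_D/A_U)·exp[(E_U−E_D)/(RT)].
(E_U−E_D)/(RT) = (99.5−76.6)×10³/(8.314×390) = 22900/3242 = 7.063.
k_D/k_U = (8.83×10^6/3.82×10^10)·exp(7.063) = 2.312×10^-4 × 1167 = 0.270.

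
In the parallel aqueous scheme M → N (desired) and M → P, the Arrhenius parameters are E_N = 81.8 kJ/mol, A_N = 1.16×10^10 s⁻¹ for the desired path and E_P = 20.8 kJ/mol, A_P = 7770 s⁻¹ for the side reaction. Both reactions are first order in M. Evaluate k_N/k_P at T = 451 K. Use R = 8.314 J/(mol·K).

0.128

k_N/k_P = (A_N/A_P)·exp[−(E_N−E_P)/(RT)] = (A_N/A_P)·exp[(E_P−E_N)/(RT)].
(E_P−E_N)/(RT) = (20.8−81.8)×10³/(8.314×451) = -61000/3750 = -16.27.
k_N/k_P = (1.16×10^10/7770)·exp(-16.27) = 1.493×10^6 × 8.605×10^-8 = 0.128.
Since E_N > E_P, raising the temperature improves selectivity toward N.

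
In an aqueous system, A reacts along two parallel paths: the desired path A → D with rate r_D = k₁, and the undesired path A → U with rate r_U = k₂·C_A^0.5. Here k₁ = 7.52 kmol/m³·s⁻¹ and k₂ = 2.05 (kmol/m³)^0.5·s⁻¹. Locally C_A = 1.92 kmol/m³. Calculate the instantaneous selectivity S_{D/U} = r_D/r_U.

2.65

S_{D/U} = r_D/r_U = (k₁)/(k₂·C_A^0.5) = (k₁/k₂)·C_A^-0.5.
= (7.52) / (2.05×1.920^0.5) = 7.520/2.841 = 2.65.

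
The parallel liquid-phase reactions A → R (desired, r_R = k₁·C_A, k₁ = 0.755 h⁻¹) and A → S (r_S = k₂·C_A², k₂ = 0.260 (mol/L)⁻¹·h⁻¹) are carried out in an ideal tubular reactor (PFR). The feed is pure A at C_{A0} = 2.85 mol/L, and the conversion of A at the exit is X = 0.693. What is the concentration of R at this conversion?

C_A = C_{A0}(1−X) = 0.8750 mol/L.
Along a PFR/batch, dC_R/dC_A = −r_R/(r_R+r_S) = −k₁/(k₁+k₂·C_A).
Integrating from C_{A0} to C_A: C_R = (0.755/0.260)·ln[(0.755+0.260·2.85)/(0.755+0.260·0.875)] = 2.904·ln(1.496/0.9825) = 1.221 mol/L.

1.22 mol/L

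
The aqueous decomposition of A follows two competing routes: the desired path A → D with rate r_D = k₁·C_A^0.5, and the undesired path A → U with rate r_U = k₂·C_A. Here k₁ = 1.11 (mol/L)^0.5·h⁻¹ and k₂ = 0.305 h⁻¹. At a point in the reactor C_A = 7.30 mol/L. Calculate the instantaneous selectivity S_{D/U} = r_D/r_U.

S_{D/U} = r_D/r_U = (k₁·C_A^0.5)/(k₂·C_A) = (k₁/k₂)·C_A^-0.5.
= (1.11×7.300^0.5) / (0.305×7.300) = 2.999/2.226 = 1.35.
The undesired path is higher order in A, so low C_A (CSTR or dilute feed) favours D.

1.35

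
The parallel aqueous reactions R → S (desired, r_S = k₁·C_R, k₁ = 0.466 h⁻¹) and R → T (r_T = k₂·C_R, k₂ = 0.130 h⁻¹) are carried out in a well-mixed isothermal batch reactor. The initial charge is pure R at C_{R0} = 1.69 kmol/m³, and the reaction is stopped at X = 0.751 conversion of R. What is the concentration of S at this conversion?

C_R = C_{R0}(1−X) = 0.4208 kmol/m³.
Both paths are first order in R, so the instantaneous fraction to S is constant: dC_S/d(−C_R) = k₁/(k₁+k₂) = 0.7819.
C_S = 0.7819·(C_{R0}−C_R) = 0.7819×1.269 = 0.992 kmol/m³.

0.992 kmol/m³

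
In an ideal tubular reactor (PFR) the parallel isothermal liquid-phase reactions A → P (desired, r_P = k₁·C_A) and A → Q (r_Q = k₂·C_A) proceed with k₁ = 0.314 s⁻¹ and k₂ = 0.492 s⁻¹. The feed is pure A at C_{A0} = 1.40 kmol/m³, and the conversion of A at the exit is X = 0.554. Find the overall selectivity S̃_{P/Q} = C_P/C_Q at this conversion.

0.638

C_A = C_{A0}(1−X) = 0.6244 kmol/m³.
Both paths are first order in A, so the instantaneous fraction to P is constant: dC_P/d(−C_A) = k₁/(k₁+k₂) = 0.3896.
C_P = 0.3896·(C_{A0}−C_A) = 0.3896×0.7756 = 0.302 kmol/m³.
C_Q = (C_{A0}−C_A)−C_P = 0.4734 kmol/m³; S̃_{P/Q} = 0.3022/0.4734 = 0.638.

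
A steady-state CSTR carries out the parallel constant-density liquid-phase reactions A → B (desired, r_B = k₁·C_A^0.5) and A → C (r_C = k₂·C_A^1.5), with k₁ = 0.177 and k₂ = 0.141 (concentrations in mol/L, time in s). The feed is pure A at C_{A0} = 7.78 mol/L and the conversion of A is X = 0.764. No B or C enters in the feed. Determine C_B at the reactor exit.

2.41 mol/L

Exit C_A = C_{A0}(1−X) = 7.78×0.236 = 1.836 mol/L.
A CSTR operates uniformly at the exit composition, giving r_B = 0.2398 and r_C = 0.3508 (each k·C_A^n at C_A = 1.836).
Fraction of consumed A going to B: r_B/(r_B+r_C) = 0.4061.
C_B = 0.4061·C_{A0}·X = 0.4061×7.78×0.764 = 2.41 mol/L.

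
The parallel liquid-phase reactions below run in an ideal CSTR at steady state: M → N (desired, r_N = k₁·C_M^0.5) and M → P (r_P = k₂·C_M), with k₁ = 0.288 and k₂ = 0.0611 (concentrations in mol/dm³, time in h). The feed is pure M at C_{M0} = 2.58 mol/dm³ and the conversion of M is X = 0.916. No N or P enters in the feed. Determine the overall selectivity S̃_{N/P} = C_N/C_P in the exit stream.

10.1

Exit C_M = C_{M0}(1−X) = 2.58×0.0840 = 0.2167 mol/dm³.
In a CSTR the entire volume is at exit conditions, so r_N = 0.288×0.2167^0.5 = 0.1341 and r_P = 0.0611×0.2167 = 0.01324.
Overall selectivity = C_N/C_P = r_Nτ/(r_Pτ) = r_N/r_P = 10.1.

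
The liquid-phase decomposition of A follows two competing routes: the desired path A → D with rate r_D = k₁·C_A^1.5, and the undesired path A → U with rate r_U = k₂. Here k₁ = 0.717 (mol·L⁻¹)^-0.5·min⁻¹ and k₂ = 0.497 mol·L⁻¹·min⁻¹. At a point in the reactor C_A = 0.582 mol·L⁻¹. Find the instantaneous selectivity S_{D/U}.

S_{D/U} = r_D/r_U = (k₁·C_A^1.5)/(k₂) = (k₁/k₂)·C_A^1.5.
= (0.717×0.5820^1.5) / (0.497) = 0.3183/0.4970 = 0.641.
Since the desired path is higher order in A, keeping C_A high (PFR or concentrated feed) favours D.

0.641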